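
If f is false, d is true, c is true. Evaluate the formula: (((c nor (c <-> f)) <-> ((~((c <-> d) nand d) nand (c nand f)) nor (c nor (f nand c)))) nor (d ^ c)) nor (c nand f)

F

c <-> f = T <-> F = F
c nor (c <-> f) = T nor F = F
c <-> d = T <-> T = T
(c <-> d) nand d = T nand T = F
~((c <-> d) nand d) = ~F = T
c nand f = T nand F = T
~((c <-> d) nand d) nand (c nand f) = T nand T = F
f nand c = F nand T = T
c nor (f nand c) = T nor T = F
(~((c <-> d) nand d) nand (c nand f)) nor (c nor (f nand c)) = F nor F = T
(c nor (c <-> f)) <-> ((~((c <-> d) nand d) nand (c nand f)) nor (c nor (f nand c))) = F <-> T = F
d ^ c = T ^ T = F
((c nor (c <-> f)) <-> ((~((c <-> d) nand d) nand (c nand f)) nor (c nor (f nand c)))) nor (d ^ c) = F nor F = T
c nand f = T nand F = T
(((c nor (c <-> f)) <-> ((~((c <-> d) nand d) nand (c nand f)) nor (c nor (f nand c)))) nor (d ^ c)) nor (c nand f) = T nor T = F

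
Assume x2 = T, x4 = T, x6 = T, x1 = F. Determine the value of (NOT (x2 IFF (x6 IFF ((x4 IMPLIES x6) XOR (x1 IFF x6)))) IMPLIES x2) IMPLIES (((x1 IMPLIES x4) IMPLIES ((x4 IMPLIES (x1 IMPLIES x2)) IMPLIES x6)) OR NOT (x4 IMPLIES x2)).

T

x4 IMPLIES x6 = T IMPLIES T = T
x1 IFF x6 = F IFF T = F
(x4 IMPLIES x6) XOR (x1 IFF x6) = T XOR F = T
x6 IFF ((x4 IMPLIES x6) XOR (x1 IFF x6)) = T IFF T = T
x2 IFF (x6 IFF ((x4 IMPLIES x6) XOR (x1 IFF x6))) = T IFF T = T
NOT (x2 IFF (x6 IFF ((x4 IMPLIES x6) XOR (x1 IFF x6)))) = NOT T = F
NOT (x2 IFF (x6 IFF ((x4 IMPLIES x6) XOR (x1 IFF x6)))) IMPLIES x2 = F IMPLIES T = T
x1 IMPLIES x4 = F IMPLIES T = T
x1 IMPLIES x2 = F IMPLIES T = T
x4 IMPLIES (x1 IMPLIES x2) = T IMPLIES T = T
(x4 IMPLIES (x1 IMPLIES x2)) IMPLIES x6 = T IMPLIES T = T
(x1 IMPLIES x4) IMPLIES ((x4 IMPLIES (x1 IMPLIES x2)) IMPLIES x6) = T IMPLIES T = T
x4 IMPLIES x2 = T IMPLIES T = T
NOT (x4 IMPLIES x2) = NOT T = F
((x1 IMPLIES x4) IMPLIES ((x4 IMPLIES (x1 IMPLIES x2)) IMPLIES x6)) OR NOT (x4 IMPLIES x2) = T OR F = T
(NOT (x2 IFF (x6 IFF ((x4 IMPLIES x6) XOR (x1 IFF x6)))) IMPLIES x2) IMPLIES (((x1 IMPLIES x4) IMPLIES ((x4 IMPLIES (x1 IMPLIES x2)) IMPLIES x6)) OR NOT (x4 IMPLIES x2)) = T IMPLIES T = T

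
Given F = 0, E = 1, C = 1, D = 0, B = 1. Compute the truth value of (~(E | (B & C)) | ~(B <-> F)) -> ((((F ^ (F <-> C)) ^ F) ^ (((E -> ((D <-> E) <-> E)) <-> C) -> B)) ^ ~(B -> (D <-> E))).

B & C = 1 & 1 = 1
E | (B & C) = 1 | 1 = 1
~(E | (B & C)) = ~1 = 0
B <-> F = 1 <-> 0 = 0
~(B <-> F) = ~0 = 1
~(E | (B & C)) | ~(B <-> F) = 0 | 1 = 1
F <-> C = 0 <-> 1 = 0
F ^ (F <-> C) = 0 ^ 0 = 0
(F ^ (F <-> C)) ^ F = 0 ^ 0 = 0
D <-> E = 0 <-> 1 = 0
(D <-> E) <-> E = 0 <-> 1 = 0
E -> ((D <-> E) <-> E) = 1 -> 0 = 0
(E -> ((D <-> E) <-> E)) <-> C = 0 <-> 1 = 0
((E -> ((D <-> E) <-> E)) <-> C) -> B = 0 -> 1 = 1
((F ^ (F <-> C)) ^ F) ^ (((E -> ((D <-> E) <-> E)) <-> C) -> B) = 0 ^ 1 = 1
D <-> E = 0 <-> 1 = 0
B -> (D <-> E) = 1 -> 0 = 0
~(B -> (D <-> E)) = ~0 = 1
(((F ^ (F <-> C)) ^ F) ^ (((E -> ((D <-> E) <-> E)) <-> C) -> B)) ^ ~(B -> (D <-> E)) = 1 ^ 1 = 0
(~(E | (B & C)) | ~(B <-> F)) -> ((((F ^ (F <-> C)) ^ F) ^ (((E -> ((D <-> E) <-> E)) <-> C) -> B)) ^ ~(B -> (D <-> E))) = 1 -> 0 = 0

0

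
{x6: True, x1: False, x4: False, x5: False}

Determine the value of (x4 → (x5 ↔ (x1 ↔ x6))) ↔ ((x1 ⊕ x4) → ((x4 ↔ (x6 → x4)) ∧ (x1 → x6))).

True

x1 ↔ x6 = False ↔ True = False
x5 ↔ (x1 ↔ x6) = False ↔ False = True
x4 → (x5 ↔ (x1 ↔ x6)) = False → True = True
x1 ⊕ x4 = False ⊕ False = False
x6 → x4 = True → False = False
x4 ↔ (x6 → x4) = False ↔ False = True
x1 → x6 = False → True = True
(x4 ↔ (x6 → x4)) ∧ (x1 → x6) = True ∧ True = True
(x1 ⊕ x4) → ((x4 ↔ (x6 → x4)) ∧ (x1 → x6)) = False → True = True
(x4 → (x5 ↔ (x1 ↔ x6))) ↔ ((x1 ⊕ x4) → ((x4 ↔ (x6 → x4)) ∧ (x1 → x6))) = True ↔ True = True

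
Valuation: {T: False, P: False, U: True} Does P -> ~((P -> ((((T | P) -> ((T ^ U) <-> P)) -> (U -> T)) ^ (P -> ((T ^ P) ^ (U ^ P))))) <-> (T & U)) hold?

T | P = False | False = False
T ^ U = False ^ True = True
(T ^ U) <-> P = True <-> False = False
(T | P) -> ((T ^ U) <-> P) = False -> False = True
U -> T = True -> False = False
((T | P) -> ((T ^ U) <-> P)) -> (U -> T) = True -> False = False
T ^ P = False ^ False = False
U ^ P = True ^ False = True
(T ^ P) ^ (U ^ P) = False ^ True = True
P -> ((T ^ P) ^ (U ^ P)) = False -> True = True
(((T | P) -> ((T ^ U) <-> P)) -> (U -> T)) ^ (P -> ((T ^ P) ^ (U ^ P))) = False ^ True = True
P -> ((((T | P) -> ((T ^ U) <-> P)) -> (U -> T)) ^ (P -> ((T ^ P) ^ (U ^ P)))) = False -> True = True
T & U = False & True = False
(P -> ((((T | P) -> ((T ^ U) <-> P)) -> (U -> T)) ^ (P -> ((T ^ P) ^ (U ^ P))))) <-> (T & U) = True <-> False = False
~((P -> ((((T | P) -> ((T ^ U) <-> P)) -> (U -> T)) ^ (P -> ((T ^ P) ^ (U ^ P))))) <-> (T & U)) = ~False = True
P -> ~((P -> ((((T | P) -> ((T ^ U) <-> P)) -> (U -> T)) ^ (P -> ((T ^ P) ^ (U ^ P))))) <-> (T & U)) = False -> True = True

True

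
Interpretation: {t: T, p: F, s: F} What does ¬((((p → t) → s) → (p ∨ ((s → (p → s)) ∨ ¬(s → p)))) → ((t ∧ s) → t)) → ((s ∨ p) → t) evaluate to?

T

Substituting t=T, p=F, s=F:
p → t = F → T = T
(p → t) → s = T → F = F
p → s = F → F = T
s → (p → s) = F → T = T
s → p = F → F = T
¬(s → p) = ¬T = F
(s → (p → s)) ∨ ¬(s → p) = T ∨ F = T
p ∨ ((s → (p → s)) ∨ ¬(s → p)) = F ∨ T = T
((p → t) → s) → (p ∨ ((s → (p → s)) ∨ ¬(s → p))) = F → T = T
t ∧ s = T ∧ F = F
(t ∧ s) → t = F → T = T
(((p → t) → s) → (p ∨ ((s → (p → s)) ∨ ¬(s → p)))) → ((t ∧ s) → t) = T → T = T
¬((((p → t) → s) → (p ∨ ((s → (p → s)) ∨ ¬(s → p)))) → ((t ∧ s) → t)) = ¬T = F
s ∨ p = F ∨ F = F
(s ∨ p) → t = F → T = T
¬((((p → t) → s) → (p ∨ ((s → (p → s)) ∨ ¬(s → p)))) → ((t ∧ s) → t)) → ((s ∨ p) → t) = F → T = T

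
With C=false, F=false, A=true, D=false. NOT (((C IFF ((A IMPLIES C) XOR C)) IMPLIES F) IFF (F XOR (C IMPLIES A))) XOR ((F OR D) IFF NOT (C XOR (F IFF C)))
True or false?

A IMPLIES C = true IMPLIES false = false
(A IMPLIES C) XOR C = false XOR false = false
C IFF ((A IMPLIES C) XOR C) = false IFF false = true
(C IFF ((A IMPLIES C) XOR C)) IMPLIES F = true IMPLIES false = false
C IMPLIES A = false IMPLIES true = true
F XOR (C IMPLIES A) = false XOR true = true
((C IFF ((A IMPLIES C) XOR C)) IMPLIES F) IFF (F XOR (C IMPLIES A)) = false IFF true = false
NOT (((C IFF ((A IMPLIES C) XOR C)) IMPLIES F) IFF (F XOR (C IMPLIES A))) = NOT false = true
F OR D = false OR false = false
F IFF C = false IFF false = true
C XOR (F IFF C) = false XOR true = true
NOT (C XOR (F IFF C)) = NOT true = false
(F OR D) IFF NOT (C XOR (F IFF C)) = false IFF false = true
NOT (((C IFF ((A IMPLIES C) XOR C)) IMPLIES F) IFF (F XOR (C IMPLIES A))) XOR ((F OR D) IFF NOT (C XOR (F IFF C))) = true XOR true = false

false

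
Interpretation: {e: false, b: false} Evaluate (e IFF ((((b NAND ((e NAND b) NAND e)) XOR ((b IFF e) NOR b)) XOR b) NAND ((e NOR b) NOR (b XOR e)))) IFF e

true

Substituting e=false, b=false:
e NAND b = false NAND false = true
(e NAND b) NAND e = true NAND false = true
b NAND ((e NAND b) NAND e) = false NAND true = true
b IFF e = false IFF false = true
(b IFF e) NOR b = true NOR false = false
(b NAND ((e NAND b) NAND e)) XOR ((b IFF e) NOR b) = true XOR false = true
((b NAND ((e NAND b) NAND e)) XOR ((b IFF e) NOR b)) XOR b = true XOR false = true
e NOR b = false NOR false = true
b XOR e = false XOR false = false
(e NOR b) NOR (b XOR e) = true NOR false = false
(((b NAND ((e NAND b) NAND e)) XOR ((b IFF e) NOR b)) XOR b) NAND ((e NOR b) NOR (b XOR e)) = true NAND false = true
e IFF ((((b NAND ((e NAND b) NAND e)) XOR ((b IFF e) NOR b)) XOR b) NAND ((e NOR b) NOR (b XOR e))) = false IFF true = false
(e IFF ((((b NAND ((e NAND b) NAND e)) XOR ((b IFF e) NOR b)) XOR b) NAND ((e NOR b) NOR (b XOR e)))) IFF e = false IFF false = true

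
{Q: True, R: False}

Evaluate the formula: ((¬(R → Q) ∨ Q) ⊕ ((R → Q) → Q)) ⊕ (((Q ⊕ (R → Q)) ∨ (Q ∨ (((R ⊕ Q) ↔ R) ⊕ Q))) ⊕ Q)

False

R → Q = False → True = True
¬(R → Q) = ¬True = False
¬(R → Q) ∨ Q = False ∨ True = True
R → Q = False → True = True
(R → Q) → Q = True → True = True
(¬(R → Q) ∨ Q) ⊕ ((R → Q) → Q) = True ⊕ True = False
R → Q = False → True = True
Q ⊕ (R → Q) = True ⊕ True = False
R ⊕ Q = False ⊕ True = True
(R ⊕ Q) ↔ R = True ↔ False = False
((R ⊕ Q) ↔ R) ⊕ Q = False ⊕ True = True
Q ∨ (((R ⊕ Q) ↔ R) ⊕ Q) = True ∨ True = True
(Q ⊕ (R → Q)) ∨ (Q ∨ (((R ⊕ Q) ↔ R) ⊕ Q)) = False ∨ True = True
((Q ⊕ (R → Q)) ∨ (Q ∨ (((R ⊕ Q) ↔ R) ⊕ Q))) ⊕ Q = True ⊕ True = False
((¬(R → Q) ∨ Q) ⊕ ((R → Q) → Q)) ⊕ (((Q ⊕ (R → Q)) ∨ (Q ∨ (((R ⊕ Q) ↔ R) ⊕ Q))) ⊕ Q) = False ⊕ False = False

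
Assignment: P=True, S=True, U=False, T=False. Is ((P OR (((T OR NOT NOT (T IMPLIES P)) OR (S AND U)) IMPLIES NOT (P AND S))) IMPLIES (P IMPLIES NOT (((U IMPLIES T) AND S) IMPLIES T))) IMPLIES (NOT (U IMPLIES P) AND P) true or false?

T IMPLIES P = False IMPLIES True = True
NOT (T IMPLIES P) = NOT True = False
NOT NOT (T IMPLIES P) = NOT False = True
T OR NOT NOT (T IMPLIES P) = False OR True = True
S AND U = True AND False = False
(T OR NOT NOT (T IMPLIES P)) OR (S AND U) = True OR False = True
P AND S = True AND True = True
NOT (P AND S) = NOT True = False
((T OR NOT NOT (T IMPLIES P)) OR (S AND U)) IMPLIES NOT (P AND S) = True IMPLIES False = False
P OR (((T OR NOT NOT (T IMPLIES P)) OR (S AND U)) IMPLIES NOT (P AND S)) = True OR False = True
U IMPLIES T = False IMPLIES False = True
(U IMPLIES T) AND S = True AND True = True
((U IMPLIES T) AND S) IMPLIES T = True IMPLIES False = False
NOT (((U IMPLIES T) AND S) IMPLIES T) = NOT False = True
P IMPLIES NOT (((U IMPLIES T) AND S) IMPLIES T) = True IMPLIES True = True
(P OR (((T OR NOT NOT (T IMPLIES P)) OR (S AND U)) IMPLIES NOT (P AND S))) IMPLIES (P IMPLIES NOT (((U IMPLIES T) AND S) IMPLIES T)) = True IMPLIES True = True
U IMPLIES P = False IMPLIES True = True
NOT (U IMPLIES P) = NOT True = False
NOT (U IMPLIES P) AND P = False AND True = False
((P OR (((T OR NOT NOT (T IMPLIES P)) OR (S AND U)) IMPLIES NOT (P AND S))) IMPLIES (P IMPLIES NOT (((U IMPLIES T) AND S) IMPLIES T))) IMPLIES (NOT (U IMPLIES P) AND P) = True IMPLIES False = False

False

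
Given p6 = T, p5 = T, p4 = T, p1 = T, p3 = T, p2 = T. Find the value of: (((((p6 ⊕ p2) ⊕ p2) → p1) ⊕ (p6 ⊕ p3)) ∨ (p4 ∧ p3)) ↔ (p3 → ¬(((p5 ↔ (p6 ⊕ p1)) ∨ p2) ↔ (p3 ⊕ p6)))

p6 ⊕ p2 = T ⊕ T = F
(p6 ⊕ p2) ⊕ p2 = F ⊕ T = T
((p6 ⊕ p2) ⊕ p2) → p1 = T → T = T
p6 ⊕ p3 = T ⊕ T = F
(((p6 ⊕ p2) ⊕ p2) → p1) ⊕ (p6 ⊕ p3) = T ⊕ F = T
p4 ∧ p3 = T ∧ T = T
((((p6 ⊕ p2) ⊕ p2) → p1) ⊕ (p6 ⊕ p3)) ∨ (p4 ∧ p3) = T ∨ T = T
p6 ⊕ p1 = T ⊕ T = F
p5 ↔ (p6 ⊕ p1) = T ↔ F = F
(p5 ↔ (p6 ⊕ p1)) ∨ p2 = F ∨ T = T
p3 ⊕ p6 = T ⊕ T = F
((p5 ↔ (p6 ⊕ p1)) ∨ p2) ↔ (p3 ⊕ p6) = T ↔ F = F
¬(((p5 ↔ (p6 ⊕ p1)) ∨ p2) ↔ (p3 ⊕ p6)) = ¬F = T
p3 → ¬(((p5 ↔ (p6 ⊕ p1)) ∨ p2) ↔ (p3 ⊕ p6)) = T → T = T
(((((p6 ⊕ p2) ⊕ p2) → p1) ⊕ (p6 ⊕ p3)) ∨ (p4 ∧ p3)) ↔ (p3 → ¬(((p5 ↔ (p6 ⊕ p1)) ∨ p2) ↔ (p3 ⊕ p6))) = T ↔ T = T

T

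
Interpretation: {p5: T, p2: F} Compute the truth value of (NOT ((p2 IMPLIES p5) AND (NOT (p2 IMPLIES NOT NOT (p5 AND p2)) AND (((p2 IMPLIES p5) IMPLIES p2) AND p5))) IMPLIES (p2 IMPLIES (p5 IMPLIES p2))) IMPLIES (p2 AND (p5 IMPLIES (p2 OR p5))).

F

p2 IMPLIES p5 = F IMPLIES T = T
p5 AND p2 = T AND F = F
NOT (p5 AND p2) = NOT F = T
NOT NOT (p5 AND p2) = NOT T = F
p2 IMPLIES NOT NOT (p5 AND p2) = F IMPLIES F = T
NOT (p2 IMPLIES NOT NOT (p5 AND p2)) = NOT T = F
p2 IMPLIES p5 = F IMPLIES T = T
(p2 IMPLIES p5) IMPLIES p2 = T IMPLIES F = F
((p2 IMPLIES p5) IMPLIES p2) AND p5 = F AND T = F
NOT (p2 IMPLIES NOT NOT (p5 AND p2)) AND (((p2 IMPLIES p5) IMPLIES p2) AND p5) = F AND F = F
(p2 IMPLIES p5) AND (NOT (p2 IMPLIES NOT NOT (p5 AND p2)) AND (((p2 IMPLIES p5) IMPLIES p2) AND p5)) = T AND F = F
NOT ((p2 IMPLIES p5) AND (NOT (p2 IMPLIES NOT NOT (p5 AND p2)) AND (((p2 IMPLIES p5) IMPLIES p2) AND p5))) = NOT F = T
p5 IMPLIES p2 = T IMPLIES F = F
p2 IMPLIES (p5 IMPLIES p2) = F IMPLIES F = T
NOT ((p2 IMPLIES p5) AND (NOT (p2 IMPLIES NOT NOT (p5 AND p2)) AND (((p2 IMPLIES p5) IMPLIES p2) AND p5))) IMPLIES (p2 IMPLIES (p5 IMPLIES p2)) = T IMPLIES T = T
p2 OR p5 = F OR T = T
p5 IMPLIES (p2 OR p5) = T IMPLIES T = T
p2 AND (p5 IMPLIES (p2 OR p5)) = F AND T = F
(NOT ((p2 IMPLIES p5) AND (NOT (p2 IMPLIES NOT NOT (p5 AND p2)) AND (((p2 IMPLIES p5) IMPLIES p2) AND p5))) IMPLIES (p2 IMPLIES (p5 IMPLIES p2))) IMPLIES (p2 AND (p5 IMPLIES (p2 OR p5))) = T IMPLIES F = F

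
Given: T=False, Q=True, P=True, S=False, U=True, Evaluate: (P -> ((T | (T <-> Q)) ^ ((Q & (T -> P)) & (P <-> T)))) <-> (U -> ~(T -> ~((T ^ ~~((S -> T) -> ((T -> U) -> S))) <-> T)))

True

Substituting T=False, Q=True, P=True, S=False, U=True:
T <-> Q = False <-> True = False
T | (T <-> Q) = False | False = False
T -> P = False -> True = True
Q & (T -> P) = True & True = True
P <-> T = True <-> False = False
(Q & (T -> P)) & (P <-> T) = True & False = False
(T | (T <-> Q)) ^ ((Q & (T -> P)) & (P <-> T)) = False ^ False = False
P -> ((T | (T <-> Q)) ^ ((Q & (T -> P)) & (P <-> T))) = True -> False = False
S -> T = False -> False = True
T -> U = False -> True = True
(T -> U) -> S = True -> False = False
(S -> T) -> ((T -> U) -> S) = True -> False = False
~((S -> T) -> ((T -> U) -> S)) = ~False = True
~~((S -> T) -> ((T -> U) -> S)) = ~True = False
T ^ ~~((S -> T) -> ((T -> U) -> S)) = False ^ False = False
(T ^ ~~((S -> T) -> ((T -> U) -> S))) <-> T = False <-> False = True
~((T ^ ~~((S -> T) -> ((T -> U) -> S))) <-> T) = ~True = False
T -> ~((T ^ ~~((S -> T) -> ((T -> U) -> S))) <-> T) = False -> False = True
~(T -> ~((T ^ ~~((S -> T) -> ((T -> U) -> S))) <-> T)) = ~True = False
U -> ~(T -> ~((T ^ ~~((S -> T) -> ((T -> U) -> S))) <-> T)) = True -> False = False
(P -> ((T | (T <-> Q)) ^ ((Q & (T -> P)) & (P <-> T)))) <-> (U -> ~(T -> ~((T ^ ~~((S -> T) -> ((T -> U) -> S))) <-> T))) = False <-> False = True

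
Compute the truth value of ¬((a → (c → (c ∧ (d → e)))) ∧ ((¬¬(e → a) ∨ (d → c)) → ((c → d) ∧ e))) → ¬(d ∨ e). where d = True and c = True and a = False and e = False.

d → e = True → False = False
c ∧ (d → e) = True ∧ False = False
c → (c ∧ (d → e)) = True → False = False
a → (c → (c ∧ (d → e))) = False → False = True
e → a = False → False = True
¬(e → a) = ¬True = False
¬¬(e → a) = ¬False = True
d → c = True → True = True
¬¬(e → a) ∨ (d → c) = True ∨ True = True
c → d = True → True = True
(c → d) ∧ e = True ∧ False = False
(¬¬(e → a) ∨ (d → c)) → ((c → d) ∧ e) = True → False = False
(a → (c → (c ∧ (d → e)))) ∧ ((¬¬(e → a) ∨ (d → c)) → ((c → d) ∧ e)) = True ∧ False = False
¬((a → (c → (c ∧ (d → e)))) ∧ ((¬¬(e → a) ∨ (d → c)) → ((c → d) ∧ e))) = ¬False = True
d ∨ e = True ∨ False = True
¬(d ∨ e) = ¬True = False
¬((a → (c → (c ∧ (d → e)))) ∧ ((¬¬(e → a) ∨ (d → c)) → ((c → d) ∧ e))) → ¬(d ∨ e) = True → False = False

False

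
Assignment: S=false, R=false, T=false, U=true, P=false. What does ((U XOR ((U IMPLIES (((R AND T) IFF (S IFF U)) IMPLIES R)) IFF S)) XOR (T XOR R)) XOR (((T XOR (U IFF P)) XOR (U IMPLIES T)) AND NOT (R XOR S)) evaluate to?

false

R AND T = false AND false = false
S IFF U = false IFF true = false
(R AND T) IFF (S IFF U) = false IFF false = true
((R AND T) IFF (S IFF U)) IMPLIES R = true IMPLIES false = false
U IMPLIES (((R AND T) IFF (S IFF U)) IMPLIES R) = true IMPLIES false = false
(U IMPLIES (((R AND T) IFF (S IFF U)) IMPLIES R)) IFF S = false IFF false = true
U XOR ((U IMPLIES (((R AND T) IFF (S IFF U)) IMPLIES R)) IFF S) = true XOR true = false
T XOR R = false XOR false = false
(U XOR ((U IMPLIES (((R AND T) IFF (S IFF U)) IMPLIES R)) IFF S)) XOR (T XOR R) = false XOR false = false
U IFF P = true IFF false = false
T XOR (U IFF P) = false XOR false = false
U IMPLIES T = true IMPLIES false = false
(T XOR (U IFF P)) XOR (U IMPLIES T) = false XOR false = false
R XOR S = false XOR false = false
NOT (R XOR S) = NOT false = true
((T XOR (U IFF P)) XOR (U IMPLIES T)) AND NOT (R XOR S) = false AND true = false
((U XOR ((U IMPLIES (((R AND T) IFF (S IFF U)) IMPLIES R)) IFF S)) XOR (T XOR R)) XOR (((T XOR (U IFF P)) XOR (U IMPLIES T)) AND NOT (R XOR S)) = false XOR false = false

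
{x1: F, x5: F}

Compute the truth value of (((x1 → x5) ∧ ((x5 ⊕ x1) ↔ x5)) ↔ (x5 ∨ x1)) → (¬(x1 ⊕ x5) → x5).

Substituting x1=F, x5=F:
x1 → x5 = F → F = T
x5 ⊕ x1 = F ⊕ F = F
(x5 ⊕ x1) ↔ x5 = F ↔ F = T
(x1 → x5) ∧ ((x5 ⊕ x1) ↔ x5) = T ∧ T = T
x5 ∨ x1 = F ∨ F = F
((x1 → x5) ∧ ((x5 ⊕ x1) ↔ x5)) ↔ (x5 ∨ x1) = T ↔ F = F
x1 ⊕ x5 = F ⊕ F = F
¬(x1 ⊕ x5) = ¬F = T
¬(x1 ⊕ x5) → x5 = T → F = F
(((x1 → x5) ∧ ((x5 ⊕ x1) ↔ x5)) ↔ (x5 ∨ x1)) → (¬(x1 ⊕ x5) → x5) = F → F = T

T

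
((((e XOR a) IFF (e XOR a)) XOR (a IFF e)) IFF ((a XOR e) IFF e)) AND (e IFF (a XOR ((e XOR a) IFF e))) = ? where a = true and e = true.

Substituting a=true, e=true:
e XOR a = true XOR true = false
e XOR a = true XOR true = false
(e XOR a) IFF (e XOR a) = false IFF false = true
a IFF e = true IFF true = true
((e XOR a) IFF (e XOR a)) XOR (a IFF e) = true XOR true = false
a XOR e = true XOR true = false
(a XOR e) IFF e = false IFF true = false
(((e XOR a) IFF (e XOR a)) XOR (a IFF e)) IFF ((a XOR e) IFF e) = false IFF false = true
e XOR a = true XOR true = false
(e XOR a) IFF e = false IFF true = false
a XOR ((e XOR a) IFF e) = true XOR false = true
e IFF (a XOR ((e XOR a) IFF e)) = true IFF true = true
((((e XOR a) IFF (e XOR a)) XOR (a IFF e)) IFF ((a XOR e) IFF e)) AND (e IFF (a XOR ((e XOR a) IFF e))) = true AND true = true

true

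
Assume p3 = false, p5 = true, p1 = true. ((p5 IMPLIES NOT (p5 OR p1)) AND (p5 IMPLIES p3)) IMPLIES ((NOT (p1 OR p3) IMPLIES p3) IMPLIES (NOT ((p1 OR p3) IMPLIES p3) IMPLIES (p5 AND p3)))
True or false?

true

Substituting p3=false, p5=true, p1=true:
p5 OR p1 = true OR true = true
NOT (p5 OR p1) = NOT true = false
p5 IMPLIES NOT (p5 OR p1) = true IMPLIES false = false
p5 IMPLIES p3 = true IMPLIES false = false
(p5 IMPLIES NOT (p5 OR p1)) AND (p5 IMPLIES p3) = false AND false = false
p1 OR p3 = true OR false = true
NOT (p1 OR p3) = NOT true = false
NOT (p1 OR p3) IMPLIES p3 = false IMPLIES false = true
p1 OR p3 = true OR false = true
(p1 OR p3) IMPLIES p3 = true IMPLIES false = false
NOT ((p1 OR p3) IMPLIES p3) = NOT false = true
p5 AND p3 = true AND false = false
NOT ((p1 OR p3) IMPLIES p3) IMPLIES (p5 AND p3) = true IMPLIES false = false
(NOT (p1 OR p3) IMPLIES p3) IMPLIES (NOT ((p1 OR p3) IMPLIES p3) IMPLIES (p5 AND p3)) = true IMPLIES false = false
((p5 IMPLIES NOT (p5 OR p1)) AND (p5 IMPLIES p3)) IMPLIES ((NOT (p1 OR p3) IMPLIES p3) IMPLIES (NOT ((p1 OR p3) IMPLIES p3) IMPLIES (p5 AND p3))) = false IMPLIES false = true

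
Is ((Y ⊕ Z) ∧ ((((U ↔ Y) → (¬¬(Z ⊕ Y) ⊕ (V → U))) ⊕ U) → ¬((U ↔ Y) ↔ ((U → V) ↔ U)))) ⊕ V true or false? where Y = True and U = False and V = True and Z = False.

True

Y ⊕ Z = True ⊕ False = True
U ↔ Y = False ↔ True = False
Z ⊕ Y = False ⊕ True = True
¬(Z ⊕ Y) = ¬True = False
¬¬(Z ⊕ Y) = ¬False = True
V → U = True → False = False
¬¬(Z ⊕ Y) ⊕ (V → U) = True ⊕ False = True
(U ↔ Y) → (¬¬(Z ⊕ Y) ⊕ (V → U)) = False → True = True
((U ↔ Y) → (¬¬(Z ⊕ Y) ⊕ (V → U))) ⊕ U = True ⊕ False = True
U ↔ Y = False ↔ True = False
U → V = False → True = True
(U → V) ↔ U = True ↔ False = False
(U ↔ Y) ↔ ((U → V) ↔ U) = False ↔ False = True
¬((U ↔ Y) ↔ ((U → V) ↔ U)) = ¬True = False
(((U ↔ Y) → (¬¬(Z ⊕ Y) ⊕ (V → U))) ⊕ U) → ¬((U ↔ Y) ↔ ((U → V) ↔ U)) = True → False = False
(Y ⊕ Z) ∧ ((((U ↔ Y) → (¬¬(Z ⊕ Y) ⊕ (V → U))) ⊕ U) → ¬((U ↔ Y) ↔ ((U → V) ↔ U))) = True ∧ False = False
((Y ⊕ Z) ∧ ((((U ↔ Y) → (¬¬(Z ⊕ Y) ⊕ (V → U))) ⊕ U) → ¬((U ↔ Y) ↔ ((U → V) ↔ U)))) ⊕ V = False ⊕ True = True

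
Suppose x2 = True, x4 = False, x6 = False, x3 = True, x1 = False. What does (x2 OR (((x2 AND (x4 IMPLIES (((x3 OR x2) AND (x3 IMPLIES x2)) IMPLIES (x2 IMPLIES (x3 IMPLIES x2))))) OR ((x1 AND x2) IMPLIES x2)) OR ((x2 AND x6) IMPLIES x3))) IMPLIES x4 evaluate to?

False

Substituting x2=True, x4=False, x6=False, x3=True, x1=False:
x3 OR x2 = True OR True = True
x3 IMPLIES x2 = True IMPLIES True = True
(x3 OR x2) AND (x3 IMPLIES x2) = True AND True = True
x3 IMPLIES x2 = True IMPLIES True = True
x2 IMPLIES (x3 IMPLIES x2) = True IMPLIES True = True
((x3 OR x2) AND (x3 IMPLIES x2)) IMPLIES (x2 IMPLIES (x3 IMPLIES x2)) = True IMPLIES True = True
x4 IMPLIES (((x3 OR x2) AND (x3 IMPLIES x2)) IMPLIES (x2 IMPLIES (x3 IMPLIES x2))) = False IMPLIES True = True
x2 AND (x4 IMPLIES (((x3 OR x2) AND (x3 IMPLIES x2)) IMPLIES (x2 IMPLIES (x3 IMPLIES x2)))) = True AND True = True
x1 AND x2 = False AND True = False
(x1 AND x2) IMPLIES x2 = False IMPLIES True = True
(x2 AND (x4 IMPLIES (((x3 OR x2) AND (x3 IMPLIES x2)) IMPLIES (x2 IMPLIES (x3 IMPLIES x2))))) OR ((x1 AND x2) IMPLIES x2) = True OR True = True
x2 AND x6 = True AND False = False
(x2 AND x6) IMPLIES x3 = False IMPLIES True = True
((x2 AND (x4 IMPLIES (((x3 OR x2) AND (x3 IMPLIES x2)) IMPLIES (x2 IMPLIES (x3 IMPLIES x2))))) OR ((x1 AND x2) IMPLIES x2)) OR ((x2 AND x6) IMPLIES x3) = True OR True = True
x2 OR (((x2 AND (x4 IMPLIES (((x3 OR x2) AND (x3 IMPLIES x2)) IMPLIES (x2 IMPLIES (x3 IMPLIES x2))))) OR ((x1 AND x2) IMPLIES x2)) OR ((x2 AND x6) IMPLIES x3)) = True OR True = True
(x2 OR (((x2 AND (x4 IMPLIES (((x3 OR x2) AND (x3 IMPLIES x2)) IMPLIES (x2 IMPLIES (x3 IMPLIES x2))))) OR ((x1 AND x2) IMPLIES x2)) OR ((x2 AND x6) IMPLIES x3))) IMPLIES x4 = True IMPLIES False = False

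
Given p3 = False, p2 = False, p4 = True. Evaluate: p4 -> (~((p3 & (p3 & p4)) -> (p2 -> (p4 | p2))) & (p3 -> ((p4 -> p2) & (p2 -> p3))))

Substituting p3=False, p2=False, p4=True:
p3 & p4 = False & True = False
p3 & (p3 & p4) = False & False = False
p4 | p2 = True | False = True
p2 -> (p4 | p2) = False -> True = True
(p3 & (p3 & p4)) -> (p2 -> (p4 | p2)) = False -> True = True
~((p3 & (p3 & p4)) -> (p2 -> (p4 | p2))) = ~True = False
p4 -> p2 = True -> False = False
p2 -> p3 = False -> False = True
(p4 -> p2) & (p2 -> p3) = False & True = False
p3 -> ((p4 -> p2) & (p2 -> p3)) = False -> False = True
~((p3 & (p3 & p4)) -> (p2 -> (p4 | p2))) & (p3 -> ((p4 -> p2) & (p2 -> p3))) = False & True = False
p4 -> (~((p3 & (p3 & p4)) -> (p2 -> (p4 | p2))) & (p3 -> ((p4 -> p2) & (p2 -> p3)))) = True -> False = False

False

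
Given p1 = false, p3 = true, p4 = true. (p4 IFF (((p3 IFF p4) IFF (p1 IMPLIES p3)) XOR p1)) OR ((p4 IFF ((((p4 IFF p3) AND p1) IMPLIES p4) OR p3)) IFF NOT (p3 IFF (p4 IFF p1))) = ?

true

p3 IFF p4 = true IFF true = true
p1 IMPLIES p3 = false IMPLIES true = true
(p3 IFF p4) IFF (p1 IMPLIES p3) = true IFF true = true
((p3 IFF p4) IFF (p1 IMPLIES p3)) XOR p1 = true XOR false = true
p4 IFF (((p3 IFF p4) IFF (p1 IMPLIES p3)) XOR p1) = true IFF true = true
p4 IFF p3 = true IFF true = true
(p4 IFF p3) AND p1 = true AND false = false
((p4 IFF p3) AND p1) IMPLIES p4 = false IMPLIES true = true
(((p4 IFF p3) AND p1) IMPLIES p4) OR p3 = true OR true = true
p4 IFF ((((p4 IFF p3) AND p1) IMPLIES p4) OR p3) = true IFF true = true
p4 IFF p1 = true IFF false = false
p3 IFF (p4 IFF p1) = true IFF false = false
NOT (p3 IFF (p4 IFF p1)) = NOT false = true
(p4 IFF ((((p4 IFF p3) AND p1) IMPLIES p4) OR p3)) IFF NOT (p3 IFF (p4 IFF p1)) = true IFF true = true
(p4 IFF (((p3 IFF p4) IFF (p1 IMPLIES p3)) XOR p1)) OR ((p4 IFF ((((p4 IFF p3) AND p1) IMPLIES p4) OR p3)) IFF NOT (p3 IFF (p4 IFF p1))) = true OR true = true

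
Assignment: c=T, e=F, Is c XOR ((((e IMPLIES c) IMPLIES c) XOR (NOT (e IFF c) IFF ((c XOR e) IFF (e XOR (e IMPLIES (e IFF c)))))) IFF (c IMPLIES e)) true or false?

F

Substituting c=T, e=F:
e IMPLIES c = F IMPLIES T = T
(e IMPLIES c) IMPLIES c = T IMPLIES T = T
e IFF c = F IFF T = F
NOT (e IFF c) = NOT F = T
c XOR e = T XOR F = T
e IFF c = F IFF T = F
e IMPLIES (e IFF c) = F IMPLIES F = T
e XOR (e IMPLIES (e IFF c)) = F XOR T = T
(c XOR e) IFF (e XOR (e IMPLIES (e IFF c))) = T IFF T = T
NOT (e IFF c) IFF ((c XOR e) IFF (e XOR (e IMPLIES (e IFF c)))) = T IFF T = T
((e IMPLIES c) IMPLIES c) XOR (NOT (e IFF c) IFF ((c XOR e) IFF (e XOR (e IMPLIES (e IFF c))))) = T XOR T = F
c IMPLIES e = T IMPLIES F = F
(((e IMPLIES c) IMPLIES c) XOR (NOT (e IFF c) IFF ((c XOR e) IFF (e XOR (e IMPLIES (e IFF c)))))) IFF (c IMPLIES e) = F IFF F = T
c XOR ((((e IMPLIES c) IMPLIES c) XOR (NOT (e IFF c) IFF ((c XOR e) IFF (e XOR (e IMPLIES (e IFF c)))))) IFF (c IMPLIES e)) = T XOR T = F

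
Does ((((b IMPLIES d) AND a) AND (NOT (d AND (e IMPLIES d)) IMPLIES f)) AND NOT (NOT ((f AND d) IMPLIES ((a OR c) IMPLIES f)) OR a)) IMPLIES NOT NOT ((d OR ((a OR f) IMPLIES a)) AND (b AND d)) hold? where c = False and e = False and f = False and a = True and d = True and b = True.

b IMPLIES d = True IMPLIES True = True
(b IMPLIES d) AND a = True AND True = True
e IMPLIES d = False IMPLIES True = True
d AND (e IMPLIES d) = True AND True = True
NOT (d AND (e IMPLIES d)) = NOT True = False
NOT (d AND (e IMPLIES d)) IMPLIES f = False IMPLIES False = True
((b IMPLIES d) AND a) AND (NOT (d AND (e IMPLIES d)) IMPLIES f) = True AND True = True
f AND d = False AND True = False
a OR c = True OR False = True
(a OR c) IMPLIES f = True IMPLIES False = False
(f AND d) IMPLIES ((a OR c) IMPLIES f) = False IMPLIES False = True
NOT ((f AND d) IMPLIES ((a OR c) IMPLIES f)) = NOT True = False
NOT ((f AND d) IMPLIES ((a OR c) IMPLIES f)) OR a = False OR True = True
NOT (NOT ((f AND d) IMPLIES ((a OR c) IMPLIES f)) OR a) = NOT True = False
(((b IMPLIES d) AND a) AND (NOT (d AND (e IMPLIES d)) IMPLIES f)) AND NOT (NOT ((f AND d) IMPLIES ((a OR c) IMPLIES f)) OR a) = True AND False = False
a OR f = True OR False = True
(a OR f) IMPLIES a = True IMPLIES True = True
d OR ((a OR f) IMPLIES a) = True OR True = True
b AND d = True AND True = True
(d OR ((a OR f) IMPLIES a)) AND (b AND d) = True AND True = True
NOT ((d OR ((a OR f) IMPLIES a)) AND (b AND d)) = NOT True = False
NOT NOT ((d OR ((a OR f) IMPLIES a)) AND (b AND d)) = NOT False = True
((((b IMPLIES d) AND a) AND (NOT (d AND (e IMPLIES d)) IMPLIES f)) AND NOT (NOT ((f AND d) IMPLIES ((a OR c) IMPLIES f)) OR a)) IMPLIES NOT NOT ((d OR ((a OR f) IMPLIES a)) AND (b AND d)) = False IMPLIES True = True

True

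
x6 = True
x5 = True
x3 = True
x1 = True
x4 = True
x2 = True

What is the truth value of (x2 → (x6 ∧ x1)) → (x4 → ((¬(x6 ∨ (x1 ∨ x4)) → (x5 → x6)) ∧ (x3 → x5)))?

x6 ∧ x1 = True ∧ True = True
x2 → (x6 ∧ x1) = True → True = True
x1 ∨ x4 = True ∨ True = True
x6 ∨ (x1 ∨ x4) = True ∨ True = True
¬(x6 ∨ (x1 ∨ x4)) = ¬True = False
x5 → x6 = True → True = True
¬(x6 ∨ (x1 ∨ x4)) → (x5 → x6) = False → True = True
x3 → x5 = True → True = True
(¬(x6 ∨ (x1 ∨ x4)) → (x5 → x6)) ∧ (x3 → x5) = True ∧ True = True
x4 → ((¬(x6 ∨ (x1 ∨ x4)) → (x5 → x6)) ∧ (x3 → x5)) = True → True = True
(x2 → (x6 ∧ x1)) → (x4 → ((¬(x6 ∨ (x1 ∨ x4)) → (x5 → x6)) ∧ (x3 → x5))) = True → True = True

True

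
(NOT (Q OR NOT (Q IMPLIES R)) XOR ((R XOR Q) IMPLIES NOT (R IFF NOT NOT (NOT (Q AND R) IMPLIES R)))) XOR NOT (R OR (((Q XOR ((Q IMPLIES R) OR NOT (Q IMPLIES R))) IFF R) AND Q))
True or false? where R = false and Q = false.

Substituting R=false, Q=false:
Q IMPLIES R = false IMPLIES false = true
NOT (Q IMPLIES R) = NOT true = false
Q OR NOT (Q IMPLIES R) = false OR false = false
NOT (Q OR NOT (Q IMPLIES R)) = NOT false = true
R XOR Q = false XOR false = false
Q AND R = false AND false = false
NOT (Q AND R) = NOT false = true
NOT (Q AND R) IMPLIES R = true IMPLIES false = false
NOT (NOT (Q AND R) IMPLIES R) = NOT false = true
NOT NOT (NOT (Q AND R) IMPLIES R) = NOT true = false
R IFF NOT NOT (NOT (Q AND R) IMPLIES R) = false IFF false = true
NOT (R IFF NOT NOT (NOT (Q AND R) IMPLIES R)) = NOT true = false
(R XOR Q) IMPLIES NOT (R IFF NOT NOT (NOT (Q AND R) IMPLIES R)) = false IMPLIES false = true
NOT (Q OR NOT (Q IMPLIES R)) XOR ((R XOR Q) IMPLIES NOT (R IFF NOT NOT (NOT (Q AND R) IMPLIES R))) = true XOR true = false
Q IMPLIES R = false IMPLIES false = true
Q IMPLIES R = false IMPLIES false = true
NOT (Q IMPLIES R) = NOT true = false
(Q IMPLIES R) OR NOT (Q IMPLIES R) = true OR false = true
Q XOR ((Q IMPLIES R) OR NOT (Q IMPLIES R)) = false XOR true = true
(Q XOR ((Q IMPLIES R) OR NOT (Q IMPLIES R))) IFF R = true IFF false = false
((Q XOR ((Q IMPLIES R) OR NOT (Q IMPLIES R))) IFF R) AND Q = false AND false = false
R OR (((Q XOR ((Q IMPLIES R) OR NOT (Q IMPLIES R))) IFF R) AND Q) = false OR false = false
NOT (R OR (((Q XOR ((Q IMPLIES R) OR NOT (Q IMPLIES R))) IFF R) AND Q)) = NOT false = true
(NOT (Q OR NOT (Q IMPLIES R)) XOR ((R XOR Q) IMPLIES NOT (R IFF NOT NOT (NOT (Q AND R) IMPLIES R)))) XOR NOT (R OR (((Q XOR ((Q IMPLIES R) OR NOT (Q IMPLIES R))) IFF R) AND Q)) = false XOR true = true

true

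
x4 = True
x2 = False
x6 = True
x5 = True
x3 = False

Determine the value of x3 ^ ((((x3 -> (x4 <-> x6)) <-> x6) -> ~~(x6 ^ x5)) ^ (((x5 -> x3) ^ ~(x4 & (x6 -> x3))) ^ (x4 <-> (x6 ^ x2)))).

False

x4 <-> x6 = True <-> True = True
x3 -> (x4 <-> x6) = False -> True = True
(x3 -> (x4 <-> x6)) <-> x6 = True <-> True = True
x6 ^ x5 = True ^ True = False
~(x6 ^ x5) = ~False = True
~~(x6 ^ x5) = ~True = False
((x3 -> (x4 <-> x6)) <-> x6) -> ~~(x6 ^ x5) = True -> False = False
x5 -> x3 = True -> False = False
x6 -> x3 = True -> False = False
x4 & (x6 -> x3) = True & False = False
~(x4 & (x6 -> x3)) = ~False = True
(x5 -> x3) ^ ~(x4 & (x6 -> x3)) = False ^ True = True
x6 ^ x2 = True ^ False = True
x4 <-> (x6 ^ x2) = True <-> True = True
((x5 -> x3) ^ ~(x4 & (x6 -> x3))) ^ (x4 <-> (x6 ^ x2)) = True ^ True = False
(((x3 -> (x4 <-> x6)) <-> x6) -> ~~(x6 ^ x5)) ^ (((x5 -> x3) ^ ~(x4 & (x6 -> x3))) ^ (x4 <-> (x6 ^ x2))) = False ^ False = False
x3 ^ ((((x3 -> (x4 <-> x6)) <-> x6) -> ~~(x6 ^ x5)) ^ (((x5 -> x3) ^ ~(x4 & (x6 -> x3))) ^ (x4 <-> (x6 ^ x2)))) = False ^ False = False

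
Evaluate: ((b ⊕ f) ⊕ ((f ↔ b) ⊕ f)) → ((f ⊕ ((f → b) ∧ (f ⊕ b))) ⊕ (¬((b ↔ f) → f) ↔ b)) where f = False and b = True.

b ⊕ f = True ⊕ False = True
f ↔ b = False ↔ True = False
(f ↔ b) ⊕ f = False ⊕ False = False
(b ⊕ f) ⊕ ((f ↔ b) ⊕ f) = True ⊕ False = True
f → b = False → True = True
f ⊕ b = False ⊕ True = True
(f → b) ∧ (f ⊕ b) = True ∧ True = True
f ⊕ ((f → b) ∧ (f ⊕ b)) = False ⊕ True = True
b ↔ f = True ↔ False = False
(b ↔ f) → f = False → False = True
¬((b ↔ f) → f) = ¬True = False
¬((b ↔ f) → f) ↔ b = False ↔ True = False
(f ⊕ ((f → b) ∧ (f ⊕ b))) ⊕ (¬((b ↔ f) → f) ↔ b) = True ⊕ False = True
((b ⊕ f) ⊕ ((f ↔ b) ⊕ f)) → ((f ⊕ ((f → b) ∧ (f ⊕ b))) ⊕ (¬((b ↔ f) → f) ↔ b)) = True → True = True

True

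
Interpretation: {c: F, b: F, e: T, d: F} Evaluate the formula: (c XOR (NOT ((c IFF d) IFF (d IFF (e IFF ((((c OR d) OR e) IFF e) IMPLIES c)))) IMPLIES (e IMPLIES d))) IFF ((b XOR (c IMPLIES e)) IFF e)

T

c IFF d = F IFF F = T
c OR d = F OR F = F
(c OR d) OR e = F OR T = T
((c OR d) OR e) IFF e = T IFF T = T
(((c OR d) OR e) IFF e) IMPLIES c = T IMPLIES F = F
e IFF ((((c OR d) OR e) IFF e) IMPLIES c) = T IFF F = F
d IFF (e IFF ((((c OR d) OR e) IFF e) IMPLIES c)) = F IFF F = T
(c IFF d) IFF (d IFF (e IFF ((((c OR d) OR e) IFF e) IMPLIES c))) = T IFF T = T
NOT ((c IFF d) IFF (d IFF (e IFF ((((c OR d) OR e) IFF e) IMPLIES c)))) = NOT T = F
e IMPLIES d = T IMPLIES F = F
NOT ((c IFF d) IFF (d IFF (e IFF ((((c OR d) OR e) IFF e) IMPLIES c)))) IMPLIES (e IMPLIES d) = F IMPLIES F = T
c XOR (NOT ((c IFF d) IFF (d IFF (e IFF ((((c OR d) OR e) IFF e) IMPLIES c)))) IMPLIES (e IMPLIES d)) = F XOR T = T
c IMPLIES e = F IMPLIES T = T
b XOR (c IMPLIES e) = F XOR T = T
(b XOR (c IMPLIES e)) IFF e = T IFF T = T
(c XOR (NOT ((c IFF d) IFF (d IFF (e IFF ((((c OR d) OR e) IFF e) IMPLIES c)))) IMPLIES (e IMPLIES d))) IFF ((b XOR (c IMPLIES e)) IFF e) = T IFF T = T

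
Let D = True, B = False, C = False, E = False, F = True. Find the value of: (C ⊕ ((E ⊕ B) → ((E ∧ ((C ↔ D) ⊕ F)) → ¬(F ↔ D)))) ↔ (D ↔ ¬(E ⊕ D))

E ⊕ B = False ⊕ False = False
C ↔ D = False ↔ True = False
(C ↔ D) ⊕ F = False ⊕ True = True
E ∧ ((C ↔ D) ⊕ F) = False ∧ True = False
F ↔ D = True ↔ True = True
¬(F ↔ D) = ¬True = False
(E ∧ ((C ↔ D) ⊕ F)) → ¬(F ↔ D) = False → False = True
(E ⊕ B) → ((E ∧ ((C ↔ D) ⊕ F)) → ¬(F ↔ D)) = False → True = True
C ⊕ ((E ⊕ B) → ((E ∧ ((C ↔ D) ⊕ F)) → ¬(F ↔ D))) = False ⊕ True = True
E ⊕ D = False ⊕ True = True
¬(E ⊕ D) = ¬True = False
D ↔ ¬(E ⊕ D) = True ↔ False = False
(C ⊕ ((E ⊕ B) → ((E ∧ ((C ↔ D) ⊕ F)) → ¬(F ↔ D)))) ↔ (D ↔ ¬(E ⊕ D)) = True ↔ False = False

False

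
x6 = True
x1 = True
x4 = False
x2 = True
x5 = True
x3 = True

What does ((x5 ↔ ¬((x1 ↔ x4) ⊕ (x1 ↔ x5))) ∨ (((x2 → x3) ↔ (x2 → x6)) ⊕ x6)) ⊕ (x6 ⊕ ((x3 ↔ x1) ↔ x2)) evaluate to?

Substituting x6=True, x1=True, x4=False, x2=True, x5=True, x3=True:
x1 ↔ x4 = True ↔ False = False
x1 ↔ x5 = True ↔ True = True
(x1 ↔ x4) ⊕ (x1 ↔ x5) = False ⊕ True = True
¬((x1 ↔ x4) ⊕ (x1 ↔ x5)) = ¬True = False
x5 ↔ ¬((x1 ↔ x4) ⊕ (x1 ↔ x5)) = True ↔ False = False
x2 → x3 = True → True = True
x2 → x6 = True → True = True
(x2 → x3) ↔ (x2 → x6) = True ↔ True = True
((x2 → x3) ↔ (x2 → x6)) ⊕ x6 = True ⊕ True = False
(x5 ↔ ¬((x1 ↔ x4) ⊕ (x1 ↔ x5))) ∨ (((x2 → x3) ↔ (x2 → x6)) ⊕ x6) = False ∨ False = False
x3 ↔ x1 = True ↔ True = True
(x3 ↔ x1) ↔ x2 = True ↔ True = True
x6 ⊕ ((x3 ↔ x1) ↔ x2) = True ⊕ True = False
((x5 ↔ ¬((x1 ↔ x4) ⊕ (x1 ↔ x5))) ∨ (((x2 → x3) ↔ (x2 → x6)) ⊕ x6)) ⊕ (x6 ⊕ ((x3 ↔ x1) ↔ x2)) = False ⊕ False = False

False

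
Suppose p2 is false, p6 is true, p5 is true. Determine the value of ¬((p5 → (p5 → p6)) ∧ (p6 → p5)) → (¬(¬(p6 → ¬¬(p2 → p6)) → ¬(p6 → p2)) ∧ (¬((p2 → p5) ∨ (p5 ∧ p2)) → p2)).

p5 → p6 = True → True = True
p5 → (p5 → p6) = True → True = True
p6 → p5 = True → True = True
(p5 → (p5 → p6)) ∧ (p6 → p5) = True ∧ True = True
¬((p5 → (p5 → p6)) ∧ (p6 → p5)) = ¬True = False
p2 → p6 = False → True = True
¬(p2 → p6) = ¬True = False
¬¬(p2 → p6) = ¬False = True
p6 → ¬¬(p2 → p6) = True → True = True
¬(p6 → ¬¬(p2 → p6)) = ¬True = False
p6 → p2 = True → False = False
¬(p6 → p2) = ¬False = True
¬(p6 → ¬¬(p2 → p6)) → ¬(p6 → p2) = False → True = True
¬(¬(p6 → ¬¬(p2 → p6)) → ¬(p6 → p2)) = ¬True = False
p2 → p5 = False → True = True
p5 ∧ p2 = True ∧ False = False
(p2 → p5) ∨ (p5 ∧ p2) = True ∨ False = True
¬((p2 → p5) ∨ (p5 ∧ p2)) = ¬True = False
¬((p2 → p5) ∨ (p5 ∧ p2)) → p2 = False → False = True
¬(¬(p6 → ¬¬(p2 → p6)) → ¬(p6 → p2)) ∧ (¬((p2 → p5) ∨ (p5 ∧ p2)) → p2) = False ∧ True = False
¬((p5 → (p5 → p6)) ∧ (p6 → p5)) → (¬(¬(p6 → ¬¬(p2 → p6)) → ¬(p6 → p2)) ∧ (¬((p2 → p5) ∨ (p5 ∧ p2)) → p2)) = False → False = True

True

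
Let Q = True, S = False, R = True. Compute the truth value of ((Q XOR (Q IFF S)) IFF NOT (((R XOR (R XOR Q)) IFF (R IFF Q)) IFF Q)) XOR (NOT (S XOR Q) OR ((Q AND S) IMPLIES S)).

Q IFF S = True IFF False = False
Q XOR (Q IFF S) = True XOR False = True
R XOR Q = True XOR True = False
R XOR (R XOR Q) = True XOR False = True
R IFF Q = True IFF True = True
(R XOR (R XOR Q)) IFF (R IFF Q) = True IFF True = True
((R XOR (R XOR Q)) IFF (R IFF Q)) IFF Q = True IFF True = True
NOT (((R XOR (R XOR Q)) IFF (R IFF Q)) IFF Q) = NOT True = False
(Q XOR (Q IFF S)) IFF NOT (((R XOR (R XOR Q)) IFF (R IFF Q)) IFF Q) = True IFF False = False
S XOR Q = False XOR True = True
NOT (S XOR Q) = NOT True = False
Q AND S = True AND False = False
(Q AND S) IMPLIES S = False IMPLIES False = True
NOT (S XOR Q) OR ((Q AND S) IMPLIES S) = False OR True = True
((Q XOR (Q IFF S)) IFF NOT (((R XOR (R XOR Q)) IFF (R IFF Q)) IFF Q)) XOR (NOT (S XOR Q) OR ((Q AND S) IMPLIES S)) = False XOR True = True

True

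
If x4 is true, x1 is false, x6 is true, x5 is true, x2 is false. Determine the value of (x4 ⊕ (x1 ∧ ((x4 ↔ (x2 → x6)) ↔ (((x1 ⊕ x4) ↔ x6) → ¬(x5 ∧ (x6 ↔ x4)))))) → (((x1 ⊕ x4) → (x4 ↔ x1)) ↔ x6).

x2 → x6 = F → T = T
x4 ↔ (x2 → x6) = T ↔ T = T
x1 ⊕ x4 = F ⊕ T = T
(x1 ⊕ x4) ↔ x6 = T ↔ T = T
x6 ↔ x4 = T ↔ T = T
x5 ∧ (x6 ↔ x4) = T ∧ T = T
¬(x5 ∧ (x6 ↔ x4)) = ¬T = F
((x1 ⊕ x4) ↔ x6) → ¬(x5 ∧ (x6 ↔ x4)) = T → F = F
(x4 ↔ (x2 → x6)) ↔ (((x1 ⊕ x4) ↔ x6) → ¬(x5 ∧ (x6 ↔ x4))) = T ↔ F = F
x1 ∧ ((x4 ↔ (x2 → x6)) ↔ (((x1 ⊕ x4) ↔ x6) → ¬(x5 ∧ (x6 ↔ x4)))) = F ∧ F = F
x4 ⊕ (x1 ∧ ((x4 ↔ (x2 → x6)) ↔ (((x1 ⊕ x4) ↔ x6) → ¬(x5 ∧ (x6 ↔ x4))))) = T ⊕ F = T
x1 ⊕ x4 = F ⊕ T = T
x4 ↔ x1 = T ↔ F = F
(x1 ⊕ x4) → (x4 ↔ x1) = T → F = F
((x1 ⊕ x4) → (x4 ↔ x1)) ↔ x6 = F ↔ T = F
(x4 ⊕ (x1 ∧ ((x4 ↔ (x2 → x6)) ↔ (((x1 ⊕ x4) ↔ x6) → ¬(x5 ∧ (x6 ↔ x4)))))) → (((x1 ⊕ x4) → (x4 ↔ x1)) ↔ x6) = T → F = F

F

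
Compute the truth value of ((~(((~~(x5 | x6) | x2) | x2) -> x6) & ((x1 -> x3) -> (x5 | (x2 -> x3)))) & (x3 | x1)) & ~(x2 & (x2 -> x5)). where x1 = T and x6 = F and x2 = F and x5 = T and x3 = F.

T

Substituting x1=T, x6=F, x2=F, x5=T, x3=F:
x5 | x6 = T | F = T
~(x5 | x6) = ~T = F
~~(x5 | x6) = ~F = T
~~(x5 | x6) | x2 = T | F = T
(~~(x5 | x6) | x2) | x2 = T | F = T
((~~(x5 | x6) | x2) | x2) -> x6 = T -> F = F
~(((~~(x5 | x6) | x2) | x2) -> x6) = ~F = T
x1 -> x3 = T -> F = F
x2 -> x3 = F -> F = T
x5 | (x2 -> x3) = T | T = T
(x1 -> x3) -> (x5 | (x2 -> x3)) = F -> T = T
~(((~~(x5 | x6) | x2) | x2) -> x6) & ((x1 -> x3) -> (x5 | (x2 -> x3))) = T & T = T
x3 | x1 = F | T = T
(~(((~~(x5 | x6) | x2) | x2) -> x6) & ((x1 -> x3) -> (x5 | (x2 -> x3)))) & (x3 | x1) = T & T = T
x2 -> x5 = F -> T = T
x2 & (x2 -> x5) = F & T = F
~(x2 & (x2 -> x5)) = ~F = T
((~(((~~(x5 | x6) | x2) | x2) -> x6) & ((x1 -> x3) -> (x5 | (x2 -> x3)))) & (x3 | x1)) & ~(x2 & (x2 -> x5)) = T & T = T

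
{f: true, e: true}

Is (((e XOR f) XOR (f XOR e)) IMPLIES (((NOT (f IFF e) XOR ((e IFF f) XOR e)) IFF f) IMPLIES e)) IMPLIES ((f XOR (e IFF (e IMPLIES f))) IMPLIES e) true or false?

true

e XOR f = true XOR true = false
f XOR e = true XOR true = false
(e XOR f) XOR (f XOR e) = false XOR false = false
f IFF e = true IFF true = true
NOT (f IFF e) = NOT true = false
e IFF f = true IFF true = true
(e IFF f) XOR e = true XOR true = false
NOT (f IFF e) XOR ((e IFF f) XOR e) = false XOR false = false
(NOT (f IFF e) XOR ((e IFF f) XOR e)) IFF f = false IFF true = false
((NOT (f IFF e) XOR ((e IFF f) XOR e)) IFF f) IMPLIES e = false IMPLIES true = true
((e XOR f) XOR (f XOR e)) IMPLIES (((NOT (f IFF e) XOR ((e IFF f) XOR e)) IFF f) IMPLIES e) = false IMPLIES true = true
e IMPLIES f = true IMPLIES true = true
e IFF (e IMPLIES f) = true IFF true = true
f XOR (e IFF (e IMPLIES f)) = true XOR true = false
(f XOR (e IFF (e IMPLIES f))) IMPLIES e = false IMPLIES true = true
(((e XOR f) XOR (f XOR e)) IMPLIES (((NOT (f IFF e) XOR ((e IFF f) XOR e)) IFF f) IMPLIES e)) IMPLIES ((f XOR (e IFF (e IMPLIES f))) IMPLIES e) = true IMPLIES true = true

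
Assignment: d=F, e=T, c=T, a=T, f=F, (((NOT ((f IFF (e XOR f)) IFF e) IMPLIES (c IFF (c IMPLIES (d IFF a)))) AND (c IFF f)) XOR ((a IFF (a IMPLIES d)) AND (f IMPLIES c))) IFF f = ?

T

e XOR f = T XOR F = T
f IFF (e XOR f) = F IFF T = F
(f IFF (e XOR f)) IFF e = F IFF T = F
NOT ((f IFF (e XOR f)) IFF e) = NOT F = T
d IFF a = F IFF T = F
c IMPLIES (d IFF a) = T IMPLIES F = F
c IFF (c IMPLIES (d IFF a)) = T IFF F = F
NOT ((f IFF (e XOR f)) IFF e) IMPLIES (c IFF (c IMPLIES (d IFF a))) = T IMPLIES F = F
c IFF f = T IFF F = F
(NOT ((f IFF (e XOR f)) IFF e) IMPLIES (c IFF (c IMPLIES (d IFF a)))) AND (c IFF f) = F AND F = F
a IMPLIES d = T IMPLIES F = F
a IFF (a IMPLIES d) = T IFF F = F
f IMPLIES c = F IMPLIES T = T
(a IFF (a IMPLIES d)) AND (f IMPLIES c) = F AND T = F
((NOT ((f IFF (e XOR f)) IFF e) IMPLIES (c IFF (c IMPLIES (d IFF a)))) AND (c IFF f)) XOR ((a IFF (a IMPLIES d)) AND (f IMPLIES c)) = F XOR F = F
(((NOT ((f IFF (e XOR f)) IFF e) IMPLIES (c IFF (c IMPLIES (d IFF a)))) AND (c IFF f)) XOR ((a IFF (a IMPLIES d)) AND (f IMPLIES c))) IFF f = F IFF F = T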